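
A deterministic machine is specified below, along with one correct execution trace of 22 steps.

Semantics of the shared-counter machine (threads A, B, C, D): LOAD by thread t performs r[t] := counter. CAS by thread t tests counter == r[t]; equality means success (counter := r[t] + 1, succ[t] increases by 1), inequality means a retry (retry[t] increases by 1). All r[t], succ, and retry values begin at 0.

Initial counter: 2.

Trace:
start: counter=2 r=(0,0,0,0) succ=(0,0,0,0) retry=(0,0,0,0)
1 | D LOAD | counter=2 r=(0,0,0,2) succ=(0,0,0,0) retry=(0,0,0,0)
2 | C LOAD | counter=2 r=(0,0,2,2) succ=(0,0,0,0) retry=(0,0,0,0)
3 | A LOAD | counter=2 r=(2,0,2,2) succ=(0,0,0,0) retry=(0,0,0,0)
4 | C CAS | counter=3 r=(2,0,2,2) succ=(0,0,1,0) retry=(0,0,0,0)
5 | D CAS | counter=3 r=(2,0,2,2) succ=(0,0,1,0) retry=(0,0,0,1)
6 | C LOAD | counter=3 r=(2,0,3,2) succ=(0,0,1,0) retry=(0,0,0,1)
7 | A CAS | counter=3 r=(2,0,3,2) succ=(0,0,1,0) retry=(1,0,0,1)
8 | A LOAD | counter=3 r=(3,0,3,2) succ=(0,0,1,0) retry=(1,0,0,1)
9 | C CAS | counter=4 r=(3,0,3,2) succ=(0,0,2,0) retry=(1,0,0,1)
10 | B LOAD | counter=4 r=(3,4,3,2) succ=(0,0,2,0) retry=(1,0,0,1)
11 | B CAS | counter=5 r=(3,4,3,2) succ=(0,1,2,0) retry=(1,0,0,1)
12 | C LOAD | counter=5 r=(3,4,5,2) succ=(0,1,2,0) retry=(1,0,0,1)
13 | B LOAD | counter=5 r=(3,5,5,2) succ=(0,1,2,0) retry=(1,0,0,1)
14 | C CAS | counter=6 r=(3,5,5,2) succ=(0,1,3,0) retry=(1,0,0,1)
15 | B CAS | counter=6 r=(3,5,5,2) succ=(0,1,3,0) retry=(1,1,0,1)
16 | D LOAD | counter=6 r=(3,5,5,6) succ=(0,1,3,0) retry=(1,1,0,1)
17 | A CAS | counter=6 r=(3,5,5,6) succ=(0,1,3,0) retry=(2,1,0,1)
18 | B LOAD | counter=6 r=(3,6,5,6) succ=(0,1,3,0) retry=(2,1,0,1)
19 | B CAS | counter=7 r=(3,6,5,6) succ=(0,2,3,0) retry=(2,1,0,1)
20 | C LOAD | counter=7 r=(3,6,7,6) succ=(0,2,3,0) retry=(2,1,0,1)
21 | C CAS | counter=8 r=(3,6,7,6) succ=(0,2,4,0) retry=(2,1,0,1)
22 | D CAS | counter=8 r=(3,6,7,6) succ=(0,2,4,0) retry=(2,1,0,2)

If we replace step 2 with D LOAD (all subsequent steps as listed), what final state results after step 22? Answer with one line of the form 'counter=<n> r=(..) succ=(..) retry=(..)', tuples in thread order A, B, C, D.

counter=8 r=(3,6,7,6) succ=(0,2,3,1) retry=(2,1,1,1)

(re-executing from step 2 with the substitution; state before step 2: counter=2 r=(0,0,0,2) succ=(0,0,0,0) retry=(0,0,0,0))
2 | D LOAD | counter=2 r=(0,0,0,2) succ=(0,0,0,0) retry=(0,0,0,0)
3 | A LOAD | counter=2 r=(2,0,0,2) succ=(0,0,0,0) retry=(0,0,0,0)
4 | C CAS | counter=2 r=(2,0,0,2) succ=(0,0,0,0) retry=(0,0,1,0)
5 | D CAS | counter=3 r=(2,0,0,2) succ=(0,0,0,1) retry=(0,0,1,0)
6 | C LOAD | counter=3 r=(2,0,3,2) succ=(0,0,0,1) retry=(0,0,1,0)
7 | A CAS | counter=3 r=(2,0,3,2) succ=(0,0,0,1) retry=(1,0,1,0)
8 | A LOAD | counter=3 r=(3,0,3,2) succ=(0,0,0,1) retry=(1,0,1,0)
9 | C CAS | counter=4 r=(3,0,3,2) succ=(0,0,1,1) retry=(1,0,1,0)
10 | B LOAD | counter=4 r=(3,4,3,2) succ=(0,0,1,1) retry=(1,0,1,0)
11 | B CAS | counter=5 r=(3,4,3,2) succ=(0,1,1,1) retry=(1,0,1,0)
12 | C LOAD | counter=5 r=(3,4,5,2) succ=(0,1,1,1) retry=(1,0,1,0)
13 | B LOAD | counter=5 r=(3,5,5,2) succ=(0,1,1,1) retry=(1,0,1,0)
14 | C CAS | counter=6 r=(3,5,5,2) succ=(0,1,2,1) retry=(1,0,1,0)
15 | B CAS | counter=6 r=(3,5,5,2) succ=(0,1,2,1) retry=(1,1,1,0)
16 | D LOAD | counter=6 r=(3,5,5,6) succ=(0,1,2,1) retry=(1,1,1,0)
17 | A CAS | counter=6 r=(3,5,5,6) succ=(0,1,2,1) retry=(2,1,1,0)
18 | B LOAD | counter=6 r=(3,6,5,6) succ=(0,1,2,1) retry=(2,1,1,0)
19 | B CAS | counter=7 r=(3,6,5,6) succ=(0,2,2,1) retry=(2,1,1,0)
20 | C LOAD | counter=7 r=(3,6,7,6) succ=(0,2,2,1) retry=(2,1,1,0)
21 | C CAS | counter=8 r=(3,6,7,6) succ=(0,2,3,1) retry=(2,1,1,0)
22 | D CAS | counter=8 r=(3,6,7,6) succ=(0,2,3,1) retry=(2,1,1,1)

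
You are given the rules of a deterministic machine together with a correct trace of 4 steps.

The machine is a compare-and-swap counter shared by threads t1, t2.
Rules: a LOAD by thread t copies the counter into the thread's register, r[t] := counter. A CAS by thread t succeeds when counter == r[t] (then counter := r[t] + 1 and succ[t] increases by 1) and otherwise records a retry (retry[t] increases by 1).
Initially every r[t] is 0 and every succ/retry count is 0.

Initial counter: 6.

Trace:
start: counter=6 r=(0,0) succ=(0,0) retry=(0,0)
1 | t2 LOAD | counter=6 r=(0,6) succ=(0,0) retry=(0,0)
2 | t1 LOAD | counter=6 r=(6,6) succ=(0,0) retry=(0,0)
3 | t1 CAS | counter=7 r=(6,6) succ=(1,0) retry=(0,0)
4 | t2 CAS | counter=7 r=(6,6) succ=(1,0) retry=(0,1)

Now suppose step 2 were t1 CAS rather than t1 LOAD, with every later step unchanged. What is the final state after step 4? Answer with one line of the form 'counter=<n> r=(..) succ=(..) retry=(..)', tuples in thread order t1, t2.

(re-executing from step 2 with the substitution; state before step 2: counter=6 r=(0,6) succ=(0,0) retry=(0,0))
2 | t1 CAS | counter=6 r=(0,6) succ=(0,0) retry=(1,0)
3 | t1 CAS | counter=6 r=(0,6) succ=(0,0) retry=(2,0)
4 | t2 CAS | counter=7 r=(0,6) succ=(0,1) retry=(2,0)

counter=7 r=(0,6) succ=(0,1) retry=(2,0)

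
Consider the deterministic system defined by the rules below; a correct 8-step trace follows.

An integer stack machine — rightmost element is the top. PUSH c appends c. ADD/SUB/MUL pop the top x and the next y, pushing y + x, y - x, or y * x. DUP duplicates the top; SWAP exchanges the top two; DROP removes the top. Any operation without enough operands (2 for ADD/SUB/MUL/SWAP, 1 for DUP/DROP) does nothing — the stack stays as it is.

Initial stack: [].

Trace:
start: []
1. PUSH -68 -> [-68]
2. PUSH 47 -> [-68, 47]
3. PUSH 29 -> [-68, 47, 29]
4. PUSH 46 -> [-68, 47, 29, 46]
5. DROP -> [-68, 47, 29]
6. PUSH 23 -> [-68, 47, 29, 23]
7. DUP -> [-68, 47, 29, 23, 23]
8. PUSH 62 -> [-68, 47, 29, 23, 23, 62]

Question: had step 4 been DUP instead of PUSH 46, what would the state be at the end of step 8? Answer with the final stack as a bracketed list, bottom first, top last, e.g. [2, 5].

(re-executing from step 4 with the substitution; state before step 4: [-68, 47, 29])
4. DUP -> [-68, 47, 29, 29]
5. DROP -> [-68, 47, 29]
6. PUSH 23 -> [-68, 47, 29, 23]
7. DUP -> [-68, 47, 29, 23, 23]
8. PUSH 62 -> [-68, 47, 29, 23, 23, 62]

[-68, 47, 29, 23, 23, 62]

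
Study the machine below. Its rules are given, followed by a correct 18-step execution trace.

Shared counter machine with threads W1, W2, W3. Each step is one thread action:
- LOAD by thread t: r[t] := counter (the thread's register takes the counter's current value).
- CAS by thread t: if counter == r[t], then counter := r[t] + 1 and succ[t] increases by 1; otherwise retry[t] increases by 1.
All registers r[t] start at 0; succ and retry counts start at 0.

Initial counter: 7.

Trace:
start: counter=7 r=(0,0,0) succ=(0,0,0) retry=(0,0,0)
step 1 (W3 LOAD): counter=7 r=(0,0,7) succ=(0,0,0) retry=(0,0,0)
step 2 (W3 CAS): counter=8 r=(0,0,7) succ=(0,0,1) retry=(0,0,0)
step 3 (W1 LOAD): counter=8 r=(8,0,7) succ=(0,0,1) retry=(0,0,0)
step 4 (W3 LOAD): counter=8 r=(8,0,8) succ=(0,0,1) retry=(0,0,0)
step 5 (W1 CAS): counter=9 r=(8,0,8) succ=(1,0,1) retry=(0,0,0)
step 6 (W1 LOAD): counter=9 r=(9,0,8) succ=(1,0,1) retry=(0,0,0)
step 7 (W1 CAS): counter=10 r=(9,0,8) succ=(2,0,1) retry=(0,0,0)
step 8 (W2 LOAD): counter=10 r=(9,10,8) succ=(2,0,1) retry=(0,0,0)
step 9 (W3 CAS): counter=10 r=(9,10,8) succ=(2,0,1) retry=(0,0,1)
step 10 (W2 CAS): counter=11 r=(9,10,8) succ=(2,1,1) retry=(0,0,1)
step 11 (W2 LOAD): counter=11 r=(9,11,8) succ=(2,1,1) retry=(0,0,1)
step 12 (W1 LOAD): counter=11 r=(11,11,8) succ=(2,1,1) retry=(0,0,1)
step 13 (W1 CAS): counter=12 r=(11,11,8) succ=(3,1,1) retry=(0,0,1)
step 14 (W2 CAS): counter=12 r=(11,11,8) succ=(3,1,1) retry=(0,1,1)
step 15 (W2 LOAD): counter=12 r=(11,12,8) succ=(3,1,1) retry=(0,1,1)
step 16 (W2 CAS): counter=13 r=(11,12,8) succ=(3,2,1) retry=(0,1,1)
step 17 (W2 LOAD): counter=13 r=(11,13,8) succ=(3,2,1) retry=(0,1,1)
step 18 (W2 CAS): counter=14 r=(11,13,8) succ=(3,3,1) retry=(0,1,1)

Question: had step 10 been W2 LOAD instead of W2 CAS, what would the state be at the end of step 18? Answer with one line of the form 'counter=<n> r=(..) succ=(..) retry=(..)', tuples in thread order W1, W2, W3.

(re-executing from step 10 with the substitution; state before step 10: counter=10 r=(9,10,8) succ=(2,0,1) retry=(0,0,1))
step 10 (W2 LOAD): counter=10 r=(9,10,8) succ=(2,0,1) retry=(0,0,1)
step 11 (W2 LOAD): counter=10 r=(9,10,8) succ=(2,0,1) retry=(0,0,1)
step 12 (W1 LOAD): counter=10 r=(10,10,8) succ=(2,0,1) retry=(0,0,1)
step 13 (W1 CAS): counter=11 r=(10,10,8) succ=(3,0,1) retry=(0,0,1)
step 14 (W2 CAS): counter=11 r=(10,10,8) succ=(3,0,1) retry=(0,1,1)
step 15 (W2 LOAD): counter=11 r=(10,11,8) succ=(3,0,1) retry=(0,1,1)
step 16 (W2 CAS): counter=12 r=(10,11,8) succ=(3,1,1) retry=(0,1,1)
step 17 (W2 LOAD): counter=12 r=(10,12,8) succ=(3,1,1) retry=(0,1,1)
step 18 (W2 CAS): counter=13 r=(10,12,8) succ=(3,2,1) retry=(0,1,1)

counter=13 r=(10,12,8) succ=(3,2,1) retry=(0,1,1)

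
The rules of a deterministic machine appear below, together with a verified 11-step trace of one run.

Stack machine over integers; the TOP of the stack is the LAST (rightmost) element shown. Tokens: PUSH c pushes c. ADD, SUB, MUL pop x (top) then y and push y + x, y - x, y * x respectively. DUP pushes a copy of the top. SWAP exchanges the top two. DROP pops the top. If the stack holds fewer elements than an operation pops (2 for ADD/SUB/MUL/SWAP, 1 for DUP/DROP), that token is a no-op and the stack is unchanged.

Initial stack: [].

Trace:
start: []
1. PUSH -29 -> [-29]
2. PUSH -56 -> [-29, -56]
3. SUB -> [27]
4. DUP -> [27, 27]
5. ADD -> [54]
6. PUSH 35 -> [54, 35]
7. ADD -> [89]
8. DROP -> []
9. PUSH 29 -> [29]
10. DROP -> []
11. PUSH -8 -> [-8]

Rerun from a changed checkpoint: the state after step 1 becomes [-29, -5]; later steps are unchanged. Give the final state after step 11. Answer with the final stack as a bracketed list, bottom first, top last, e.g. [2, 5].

[-29, -8]

state after step 1 := [-29, -5]
2. PUSH -56 -> [-29, -5, -56]
3. SUB -> [-29, 51]
4. DUP -> [-29, 51, 51]
5. ADD -> [-29, 102]
6. PUSH 35 -> [-29, 102, 35]
7. ADD -> [-29, 137]
8. DROP -> [-29]
9. PUSH 29 -> [-29, 29]
10. DROP -> [-29]
11. PUSH -8 -> [-29, -8]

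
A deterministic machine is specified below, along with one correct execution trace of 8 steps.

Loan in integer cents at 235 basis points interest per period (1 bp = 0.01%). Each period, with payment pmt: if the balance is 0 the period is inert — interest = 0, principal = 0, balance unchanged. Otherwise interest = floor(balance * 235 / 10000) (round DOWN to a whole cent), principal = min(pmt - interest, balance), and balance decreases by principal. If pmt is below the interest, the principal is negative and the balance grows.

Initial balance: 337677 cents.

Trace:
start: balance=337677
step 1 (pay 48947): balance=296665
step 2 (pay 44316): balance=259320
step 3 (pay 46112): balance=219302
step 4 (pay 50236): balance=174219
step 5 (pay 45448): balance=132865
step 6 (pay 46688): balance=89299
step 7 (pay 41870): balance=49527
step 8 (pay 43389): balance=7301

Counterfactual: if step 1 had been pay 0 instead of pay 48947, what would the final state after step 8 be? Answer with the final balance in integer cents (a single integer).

(re-executing from step 1 with the substitution; state before step 1: balance=337677)
step 1 (pay 0): balance=345612
step 2 (pay 44316): balance=309417
step 3 (pay 46112): balance=270576
step 4 (pay 50236): balance=226698
step 5 (pay 45448): balance=186577
step 6 (pay 46688): balance=144273
step 7 (pay 41870): balance=105793
step 8 (pay 43389): balance=64890

64890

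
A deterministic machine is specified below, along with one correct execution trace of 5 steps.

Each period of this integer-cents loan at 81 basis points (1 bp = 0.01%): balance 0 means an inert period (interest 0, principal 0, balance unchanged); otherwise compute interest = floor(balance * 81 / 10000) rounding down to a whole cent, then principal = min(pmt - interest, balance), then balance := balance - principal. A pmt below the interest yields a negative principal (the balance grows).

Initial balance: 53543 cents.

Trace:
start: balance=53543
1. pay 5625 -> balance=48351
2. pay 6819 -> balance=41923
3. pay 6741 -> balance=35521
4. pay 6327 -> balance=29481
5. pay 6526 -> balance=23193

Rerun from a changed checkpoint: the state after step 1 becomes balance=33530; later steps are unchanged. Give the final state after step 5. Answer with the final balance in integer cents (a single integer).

state after step 1 := balance=33530
2. pay 6819 -> balance=26982
3. pay 6741 -> balance=20459
4. pay 6327 -> balance=14297
5. pay 6526 -> balance=7886

7886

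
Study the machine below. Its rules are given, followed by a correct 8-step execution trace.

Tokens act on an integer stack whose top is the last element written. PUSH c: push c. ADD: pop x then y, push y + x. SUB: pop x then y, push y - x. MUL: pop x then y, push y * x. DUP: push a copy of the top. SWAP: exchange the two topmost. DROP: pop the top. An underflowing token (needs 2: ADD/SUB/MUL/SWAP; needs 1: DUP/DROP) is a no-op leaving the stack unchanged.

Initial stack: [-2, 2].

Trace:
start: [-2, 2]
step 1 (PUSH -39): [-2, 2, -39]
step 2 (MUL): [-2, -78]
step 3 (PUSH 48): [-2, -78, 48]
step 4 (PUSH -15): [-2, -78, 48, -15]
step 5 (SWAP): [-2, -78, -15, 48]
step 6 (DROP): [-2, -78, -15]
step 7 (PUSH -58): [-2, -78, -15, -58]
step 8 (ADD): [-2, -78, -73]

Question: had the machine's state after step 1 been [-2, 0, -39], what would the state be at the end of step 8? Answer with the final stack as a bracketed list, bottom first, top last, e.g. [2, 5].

state after step 1 := [-2, 0, -39]
step 2 (MUL): [-2, 0]
step 3 (PUSH 48): [-2, 0, 48]
step 4 (PUSH -15): [-2, 0, 48, -15]
step 5 (SWAP): [-2, 0, -15, 48]
step 6 (DROP): [-2, 0, -15]
step 7 (PUSH -58): [-2, 0, -15, -58]
step 8 (ADD): [-2, 0, -73]

[-2, 0, -73]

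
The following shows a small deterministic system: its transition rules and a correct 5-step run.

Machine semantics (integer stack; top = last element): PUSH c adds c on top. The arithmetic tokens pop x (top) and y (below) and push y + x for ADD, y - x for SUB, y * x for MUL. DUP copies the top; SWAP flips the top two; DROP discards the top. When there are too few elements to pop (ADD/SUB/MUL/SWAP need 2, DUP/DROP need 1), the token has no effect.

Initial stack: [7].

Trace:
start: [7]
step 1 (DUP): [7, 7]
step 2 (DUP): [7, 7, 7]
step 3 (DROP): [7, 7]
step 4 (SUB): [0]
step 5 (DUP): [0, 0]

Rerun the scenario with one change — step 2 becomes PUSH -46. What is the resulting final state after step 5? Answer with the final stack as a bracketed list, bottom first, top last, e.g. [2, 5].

(re-executing from step 2 with the substitution; state before step 2: [7, 7])
step 2 (PUSH -46): [7, 7, -46]
step 3 (DROP): [7, 7]
step 4 (SUB): [0]
step 5 (DUP): [0, 0]

[0, 0]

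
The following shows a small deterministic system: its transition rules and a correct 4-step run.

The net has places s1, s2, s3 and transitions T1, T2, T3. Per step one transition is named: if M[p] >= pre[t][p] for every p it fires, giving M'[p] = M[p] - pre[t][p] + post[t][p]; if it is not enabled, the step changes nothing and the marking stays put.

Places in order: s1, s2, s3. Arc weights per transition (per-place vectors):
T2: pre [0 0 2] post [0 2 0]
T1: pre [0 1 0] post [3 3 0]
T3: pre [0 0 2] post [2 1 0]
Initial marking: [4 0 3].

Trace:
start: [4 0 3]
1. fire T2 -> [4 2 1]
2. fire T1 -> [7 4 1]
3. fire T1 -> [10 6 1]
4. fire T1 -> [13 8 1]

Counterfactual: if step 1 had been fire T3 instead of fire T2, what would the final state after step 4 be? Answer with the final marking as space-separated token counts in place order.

(re-executing from step 1 with the substitution; state before step 1: [4 0 3])
1. fire T3 -> [6 1 1]
2. fire T1 -> [9 3 1]
3. fire T1 -> [12 5 1]
4. fire T1 -> [15 7 1]

15 7 1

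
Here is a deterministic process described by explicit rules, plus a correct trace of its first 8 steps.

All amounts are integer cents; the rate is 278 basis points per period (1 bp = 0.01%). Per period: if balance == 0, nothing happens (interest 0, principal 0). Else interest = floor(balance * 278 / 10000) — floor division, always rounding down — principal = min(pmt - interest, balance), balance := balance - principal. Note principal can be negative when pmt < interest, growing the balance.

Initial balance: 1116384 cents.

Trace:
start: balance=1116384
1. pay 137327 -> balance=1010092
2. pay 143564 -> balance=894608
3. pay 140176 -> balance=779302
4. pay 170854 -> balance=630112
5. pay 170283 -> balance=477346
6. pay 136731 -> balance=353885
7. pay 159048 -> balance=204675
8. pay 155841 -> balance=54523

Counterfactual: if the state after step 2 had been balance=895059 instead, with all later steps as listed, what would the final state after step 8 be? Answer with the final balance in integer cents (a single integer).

55053

state after step 2 := balance=895059
3. pay 140176 -> balance=779765
4. pay 170854 -> balance=630588
5. pay 170283 -> balance=477835
6. pay 136731 -> balance=354387
7. pay 159048 -> balance=205190
8. pay 155841 -> balance=55053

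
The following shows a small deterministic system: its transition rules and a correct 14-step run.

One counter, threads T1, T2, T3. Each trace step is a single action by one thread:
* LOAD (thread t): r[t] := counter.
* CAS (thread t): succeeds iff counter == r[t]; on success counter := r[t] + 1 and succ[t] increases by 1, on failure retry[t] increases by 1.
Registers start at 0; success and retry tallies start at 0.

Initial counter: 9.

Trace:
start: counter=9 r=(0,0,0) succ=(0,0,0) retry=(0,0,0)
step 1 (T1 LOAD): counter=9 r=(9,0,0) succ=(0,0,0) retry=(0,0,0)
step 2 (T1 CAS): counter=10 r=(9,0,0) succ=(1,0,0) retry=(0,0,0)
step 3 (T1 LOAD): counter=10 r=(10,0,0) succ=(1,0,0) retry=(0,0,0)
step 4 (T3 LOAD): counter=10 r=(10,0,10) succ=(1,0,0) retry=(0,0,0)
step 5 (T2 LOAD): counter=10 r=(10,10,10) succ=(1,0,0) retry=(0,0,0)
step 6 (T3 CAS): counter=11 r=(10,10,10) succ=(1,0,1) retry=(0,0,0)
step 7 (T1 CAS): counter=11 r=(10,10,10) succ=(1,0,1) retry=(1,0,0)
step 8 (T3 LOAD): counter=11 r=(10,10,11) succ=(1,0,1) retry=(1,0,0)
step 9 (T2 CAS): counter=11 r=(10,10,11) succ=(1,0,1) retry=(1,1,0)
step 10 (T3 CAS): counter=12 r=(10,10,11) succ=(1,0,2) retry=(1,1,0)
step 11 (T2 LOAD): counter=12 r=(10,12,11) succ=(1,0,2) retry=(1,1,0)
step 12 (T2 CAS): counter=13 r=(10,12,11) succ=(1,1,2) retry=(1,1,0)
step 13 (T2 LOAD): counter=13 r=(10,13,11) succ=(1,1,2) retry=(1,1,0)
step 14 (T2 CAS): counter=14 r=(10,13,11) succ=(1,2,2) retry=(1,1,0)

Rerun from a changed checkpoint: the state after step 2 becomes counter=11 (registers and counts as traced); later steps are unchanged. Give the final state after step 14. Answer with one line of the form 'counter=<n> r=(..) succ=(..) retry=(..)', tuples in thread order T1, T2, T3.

counter=15 r=(11,14,12) succ=(1,2,2) retry=(1,1,0)

state after step 2 := counter=11 r=(9,0,0) succ=(1,0,0) retry=(0,0,0)
step 3 (T1 LOAD): counter=11 r=(11,0,0) succ=(1,0,0) retry=(0,0,0)
step 4 (T3 LOAD): counter=11 r=(11,0,11) succ=(1,0,0) retry=(0,0,0)
step 5 (T2 LOAD): counter=11 r=(11,11,11) succ=(1,0,0) retry=(0,0,0)
step 6 (T3 CAS): counter=12 r=(11,11,11) succ=(1,0,1) retry=(0,0,0)
step 7 (T1 CAS): counter=12 r=(11,11,11) succ=(1,0,1) retry=(1,0,0)
step 8 (T3 LOAD): counter=12 r=(11,11,12) succ=(1,0,1) retry=(1,0,0)
step 9 (T2 CAS): counter=12 r=(11,11,12) succ=(1,0,1) retry=(1,1,0)
step 10 (T3 CAS): counter=13 r=(11,11,12) succ=(1,0,2) retry=(1,1,0)
step 11 (T2 LOAD): counter=13 r=(11,13,12) succ=(1,0,2) retry=(1,1,0)
step 12 (T2 CAS): counter=14 r=(11,13,12) succ=(1,1,2) retry=(1,1,0)
step 13 (T2 LOAD): counter=14 r=(11,14,12) succ=(1,1,2) retry=(1,1,0)
step 14 (T2 CAS): counter=15 r=(11,14,12) succ=(1,2,2) retry=(1,1,0)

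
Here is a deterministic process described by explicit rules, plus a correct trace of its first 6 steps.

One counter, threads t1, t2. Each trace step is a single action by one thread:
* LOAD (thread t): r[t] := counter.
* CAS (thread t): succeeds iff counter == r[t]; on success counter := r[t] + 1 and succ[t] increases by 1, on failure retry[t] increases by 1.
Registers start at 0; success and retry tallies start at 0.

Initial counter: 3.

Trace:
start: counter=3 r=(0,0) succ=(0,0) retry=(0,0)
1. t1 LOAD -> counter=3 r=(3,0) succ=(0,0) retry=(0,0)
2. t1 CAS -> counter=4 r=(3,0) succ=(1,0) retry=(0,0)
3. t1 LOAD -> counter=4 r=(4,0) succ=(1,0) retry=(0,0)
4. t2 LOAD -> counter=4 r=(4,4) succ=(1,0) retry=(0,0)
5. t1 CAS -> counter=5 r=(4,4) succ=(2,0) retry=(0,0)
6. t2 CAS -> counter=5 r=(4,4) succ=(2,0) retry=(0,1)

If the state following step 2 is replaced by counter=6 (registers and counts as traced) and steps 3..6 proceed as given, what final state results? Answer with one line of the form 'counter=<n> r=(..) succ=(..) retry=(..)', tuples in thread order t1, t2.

counter=7 r=(6,6) succ=(2,0) retry=(0,1)

state after step 2 := counter=6 r=(3,0) succ=(1,0) retry=(0,0)
3. t1 LOAD -> counter=6 r=(6,0) succ=(1,0) retry=(0,0)
4. t2 LOAD -> counter=6 r=(6,6) succ=(1,0) retry=(0,0)
5. t1 CAS -> counter=7 r=(6,6) succ=(2,0) retry=(0,0)
6. t2 CAS -> counter=7 r=(6,6) succ=(2,0) retry=(0,1)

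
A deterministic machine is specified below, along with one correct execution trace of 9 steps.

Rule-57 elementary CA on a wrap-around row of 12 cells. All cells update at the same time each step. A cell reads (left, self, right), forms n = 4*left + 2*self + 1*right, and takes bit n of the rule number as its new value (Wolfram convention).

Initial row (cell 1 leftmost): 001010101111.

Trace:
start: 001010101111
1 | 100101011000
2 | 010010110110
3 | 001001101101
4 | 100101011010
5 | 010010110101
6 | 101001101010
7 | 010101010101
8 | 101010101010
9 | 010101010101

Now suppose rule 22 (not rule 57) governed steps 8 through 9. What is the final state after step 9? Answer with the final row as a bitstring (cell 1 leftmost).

(re-executing steps 8..9 under rule 22; state before step 8: 010101010101)
8 | 010101010101
9 | 010101010101

010101010101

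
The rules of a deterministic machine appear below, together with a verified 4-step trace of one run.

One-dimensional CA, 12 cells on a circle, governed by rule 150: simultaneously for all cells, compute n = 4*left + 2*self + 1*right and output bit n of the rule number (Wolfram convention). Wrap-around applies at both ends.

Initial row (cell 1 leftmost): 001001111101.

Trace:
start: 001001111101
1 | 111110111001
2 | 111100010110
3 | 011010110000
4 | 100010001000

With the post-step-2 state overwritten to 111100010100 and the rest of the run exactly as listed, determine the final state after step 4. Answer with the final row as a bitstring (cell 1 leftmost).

000010000010

state after step 2 := 111100010100
3 | 011010110111
4 | 000010000010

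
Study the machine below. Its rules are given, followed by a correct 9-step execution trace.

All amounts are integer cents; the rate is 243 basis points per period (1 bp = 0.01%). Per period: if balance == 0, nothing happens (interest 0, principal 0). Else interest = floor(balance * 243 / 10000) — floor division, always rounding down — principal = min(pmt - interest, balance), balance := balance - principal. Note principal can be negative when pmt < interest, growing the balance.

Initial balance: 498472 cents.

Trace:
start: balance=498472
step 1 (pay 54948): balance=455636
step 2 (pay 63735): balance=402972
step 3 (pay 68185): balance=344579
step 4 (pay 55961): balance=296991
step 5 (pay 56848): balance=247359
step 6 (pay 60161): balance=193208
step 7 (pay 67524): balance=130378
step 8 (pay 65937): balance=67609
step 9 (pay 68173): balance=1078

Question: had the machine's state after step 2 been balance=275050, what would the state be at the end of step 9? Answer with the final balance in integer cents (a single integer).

0

state after step 2 := balance=275050
step 3 (pay 68185): balance=213548
step 4 (pay 55961): balance=162776
step 5 (pay 56848): balance=109883
step 6 (pay 60161): balance=52392
step 7 (pay 67524): balance=0
step 8 (pay 65937): balance=0
step 9 (pay 68173): balance=0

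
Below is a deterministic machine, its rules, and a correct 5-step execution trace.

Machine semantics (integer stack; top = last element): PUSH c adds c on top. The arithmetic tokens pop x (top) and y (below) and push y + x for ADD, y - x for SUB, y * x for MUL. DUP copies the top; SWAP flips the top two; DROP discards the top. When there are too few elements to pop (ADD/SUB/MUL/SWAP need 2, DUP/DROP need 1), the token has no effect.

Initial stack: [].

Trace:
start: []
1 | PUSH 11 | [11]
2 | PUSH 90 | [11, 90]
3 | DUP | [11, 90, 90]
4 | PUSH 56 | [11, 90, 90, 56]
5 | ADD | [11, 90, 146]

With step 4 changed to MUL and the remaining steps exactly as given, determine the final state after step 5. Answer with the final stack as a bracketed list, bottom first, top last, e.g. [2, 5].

(re-executing from step 4 with the substitution; state before step 4: [11, 90, 90])
4 | MUL | [11, 8100]
5 | ADD | [8111]

[8111]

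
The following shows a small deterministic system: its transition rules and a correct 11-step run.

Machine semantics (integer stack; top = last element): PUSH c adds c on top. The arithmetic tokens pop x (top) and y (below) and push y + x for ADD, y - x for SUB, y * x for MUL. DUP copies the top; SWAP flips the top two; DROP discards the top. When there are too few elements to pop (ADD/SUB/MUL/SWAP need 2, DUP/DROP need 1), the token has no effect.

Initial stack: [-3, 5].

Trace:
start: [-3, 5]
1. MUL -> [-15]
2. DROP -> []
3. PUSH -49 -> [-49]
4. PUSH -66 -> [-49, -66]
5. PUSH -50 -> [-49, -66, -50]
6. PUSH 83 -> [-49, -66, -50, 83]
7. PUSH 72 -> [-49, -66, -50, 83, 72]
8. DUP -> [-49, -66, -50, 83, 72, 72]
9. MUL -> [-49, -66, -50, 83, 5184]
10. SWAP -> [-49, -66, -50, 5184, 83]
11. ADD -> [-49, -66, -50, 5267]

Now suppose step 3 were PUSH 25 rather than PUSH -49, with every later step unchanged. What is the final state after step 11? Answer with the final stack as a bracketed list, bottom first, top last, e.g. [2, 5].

[25, -66, -50, 5267]

(re-executing from step 3 with the substitution; state before step 3: [])
3. PUSH 25 -> [25]
4. PUSH -66 -> [25, -66]
5. PUSH -50 -> [25, -66, -50]
6. PUSH 83 -> [25, -66, -50, 83]
7. PUSH 72 -> [25, -66, -50, 83, 72]
8. DUP -> [25, -66, -50, 83, 72, 72]
9. MUL -> [25, -66, -50, 83, 5184]
10. SWAP -> [25, -66, -50, 5184, 83]
11. ADD -> [25, -66, -50, 5267]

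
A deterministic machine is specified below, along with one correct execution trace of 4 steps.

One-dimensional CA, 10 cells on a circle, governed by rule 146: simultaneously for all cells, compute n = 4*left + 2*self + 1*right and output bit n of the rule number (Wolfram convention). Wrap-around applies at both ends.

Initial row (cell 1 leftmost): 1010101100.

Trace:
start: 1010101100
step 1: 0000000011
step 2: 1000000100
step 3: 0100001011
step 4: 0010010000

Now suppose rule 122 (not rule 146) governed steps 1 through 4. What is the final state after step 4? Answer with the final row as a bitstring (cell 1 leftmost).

(re-executing steps 1..4 under rule 122; state before step 1: 1010101100)
step 1: 0101011111
step 2: 1010110001
step 3: 1101111011
step 4: 0111001110

0111001110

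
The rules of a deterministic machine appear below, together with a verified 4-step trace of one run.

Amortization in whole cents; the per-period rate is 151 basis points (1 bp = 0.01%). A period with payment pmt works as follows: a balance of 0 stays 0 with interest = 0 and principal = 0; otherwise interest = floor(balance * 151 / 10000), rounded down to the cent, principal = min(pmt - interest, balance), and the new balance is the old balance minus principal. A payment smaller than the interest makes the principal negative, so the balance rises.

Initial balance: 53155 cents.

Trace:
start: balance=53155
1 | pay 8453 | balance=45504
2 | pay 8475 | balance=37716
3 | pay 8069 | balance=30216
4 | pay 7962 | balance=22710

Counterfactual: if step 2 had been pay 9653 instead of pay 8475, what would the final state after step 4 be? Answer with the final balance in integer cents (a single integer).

(re-executing from step 2 with the substitution; state before step 2: balance=45504)
2 | pay 9653 | balance=36538
3 | pay 8069 | balance=29020
4 | pay 7962 | balance=21496

21496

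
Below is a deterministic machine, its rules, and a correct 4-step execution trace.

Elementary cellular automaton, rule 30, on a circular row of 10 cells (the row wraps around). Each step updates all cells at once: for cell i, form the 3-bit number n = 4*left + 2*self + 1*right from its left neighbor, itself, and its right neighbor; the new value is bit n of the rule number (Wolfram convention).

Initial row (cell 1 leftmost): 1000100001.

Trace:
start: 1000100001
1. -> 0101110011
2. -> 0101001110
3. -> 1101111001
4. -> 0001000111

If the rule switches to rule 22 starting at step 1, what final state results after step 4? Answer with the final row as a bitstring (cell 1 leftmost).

0111111000

(re-executing steps 1..4 under rule 22; state before step 1: 1000100001)
1. -> 0101110010
2. -> 1100001111
3. -> 0010010000
4. -> 0111111000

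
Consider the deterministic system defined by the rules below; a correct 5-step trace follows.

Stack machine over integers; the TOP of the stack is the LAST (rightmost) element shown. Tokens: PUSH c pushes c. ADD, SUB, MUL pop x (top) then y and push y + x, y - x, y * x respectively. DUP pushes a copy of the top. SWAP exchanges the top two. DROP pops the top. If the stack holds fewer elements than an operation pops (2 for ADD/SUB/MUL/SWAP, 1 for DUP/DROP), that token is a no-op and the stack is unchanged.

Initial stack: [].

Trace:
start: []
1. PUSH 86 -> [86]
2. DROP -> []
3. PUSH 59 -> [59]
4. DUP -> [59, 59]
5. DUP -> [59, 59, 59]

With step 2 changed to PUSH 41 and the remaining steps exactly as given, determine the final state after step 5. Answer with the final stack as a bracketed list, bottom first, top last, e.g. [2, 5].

(re-executing from step 2 with the substitution; state before step 2: [86])
2. PUSH 41 -> [86, 41]
3. PUSH 59 -> [86, 41, 59]
4. DUP -> [86, 41, 59, 59]
5. DUP -> [86, 41, 59, 59, 59]

[86, 41, 59, 59, 59]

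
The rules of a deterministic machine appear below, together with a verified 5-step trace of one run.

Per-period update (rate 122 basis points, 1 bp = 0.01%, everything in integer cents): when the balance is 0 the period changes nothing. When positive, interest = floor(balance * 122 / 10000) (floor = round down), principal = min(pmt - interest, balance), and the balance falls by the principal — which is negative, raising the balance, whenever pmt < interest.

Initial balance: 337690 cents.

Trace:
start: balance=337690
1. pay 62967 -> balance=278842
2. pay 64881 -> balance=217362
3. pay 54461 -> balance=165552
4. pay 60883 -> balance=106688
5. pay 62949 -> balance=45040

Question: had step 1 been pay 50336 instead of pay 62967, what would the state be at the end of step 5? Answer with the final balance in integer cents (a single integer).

58299

(re-executing from step 1 with the substitution; state before step 1: balance=337690)
1. pay 50336 -> balance=291473
2. pay 64881 -> balance=230147
3. pay 54461 -> balance=178493
4. pay 60883 -> balance=119787
5. pay 62949 -> balance=58299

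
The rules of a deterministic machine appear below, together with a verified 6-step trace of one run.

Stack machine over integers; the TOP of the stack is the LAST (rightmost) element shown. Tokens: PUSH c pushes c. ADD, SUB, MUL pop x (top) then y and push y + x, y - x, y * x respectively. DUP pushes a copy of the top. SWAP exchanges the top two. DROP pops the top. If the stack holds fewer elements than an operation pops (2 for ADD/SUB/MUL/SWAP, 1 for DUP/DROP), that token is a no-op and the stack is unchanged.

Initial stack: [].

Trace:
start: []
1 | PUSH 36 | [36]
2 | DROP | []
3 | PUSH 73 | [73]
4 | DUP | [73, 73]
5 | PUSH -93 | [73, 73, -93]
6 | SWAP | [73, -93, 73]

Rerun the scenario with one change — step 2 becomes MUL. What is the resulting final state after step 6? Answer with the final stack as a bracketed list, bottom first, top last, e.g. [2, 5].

(re-executing from step 2 with the substitution; state before step 2: [36])
2 | MUL | [36]
3 | PUSH 73 | [36, 73]
4 | DUP | [36, 73, 73]
5 | PUSH -93 | [36, 73, 73, -93]
6 | SWAP | [36, 73, -93, 73]

[36, 73, -93, 73]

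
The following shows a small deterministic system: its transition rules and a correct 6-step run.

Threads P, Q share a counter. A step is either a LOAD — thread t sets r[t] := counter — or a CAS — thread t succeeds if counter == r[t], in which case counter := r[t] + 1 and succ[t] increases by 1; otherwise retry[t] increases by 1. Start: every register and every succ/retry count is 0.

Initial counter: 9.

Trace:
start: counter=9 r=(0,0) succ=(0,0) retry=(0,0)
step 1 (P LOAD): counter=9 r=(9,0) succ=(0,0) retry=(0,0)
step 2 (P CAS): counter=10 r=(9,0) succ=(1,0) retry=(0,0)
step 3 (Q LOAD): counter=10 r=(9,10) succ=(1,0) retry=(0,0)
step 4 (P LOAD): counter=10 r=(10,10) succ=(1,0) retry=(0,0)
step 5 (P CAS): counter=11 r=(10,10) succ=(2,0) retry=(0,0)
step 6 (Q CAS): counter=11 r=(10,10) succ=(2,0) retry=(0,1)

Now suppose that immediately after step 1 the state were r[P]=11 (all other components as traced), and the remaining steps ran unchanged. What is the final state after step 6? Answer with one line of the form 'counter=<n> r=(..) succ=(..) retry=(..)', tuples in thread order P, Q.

state after step 1 := counter=9 r=(11,0) succ=(0,0) retry=(0,0)
step 2 (P CAS): counter=9 r=(11,0) succ=(0,0) retry=(1,0)
step 3 (Q LOAD): counter=9 r=(11,9) succ=(0,0) retry=(1,0)
step 4 (P LOAD): counter=9 r=(9,9) succ=(0,0) retry=(1,0)
step 5 (P CAS): counter=10 r=(9,9) succ=(1,0) retry=(1,0)
step 6 (Q CAS): counter=10 r=(9,9) succ=(1,0) retry=(1,1)

counter=10 r=(9,9) succ=(1,0) retry=(1,1)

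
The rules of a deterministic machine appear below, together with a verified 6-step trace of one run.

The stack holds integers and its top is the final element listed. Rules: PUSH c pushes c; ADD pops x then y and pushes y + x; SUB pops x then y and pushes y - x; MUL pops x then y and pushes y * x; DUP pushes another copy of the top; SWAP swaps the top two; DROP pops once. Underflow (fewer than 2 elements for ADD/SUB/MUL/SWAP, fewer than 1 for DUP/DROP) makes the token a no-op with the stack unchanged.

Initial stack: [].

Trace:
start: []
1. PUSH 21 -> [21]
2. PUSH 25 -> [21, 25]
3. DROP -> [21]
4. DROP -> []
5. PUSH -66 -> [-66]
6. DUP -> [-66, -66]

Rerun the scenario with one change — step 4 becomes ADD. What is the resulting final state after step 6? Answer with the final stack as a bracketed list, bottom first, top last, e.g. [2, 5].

(re-executing from step 4 with the substitution; state before step 4: [21])
4. ADD -> [21]
5. PUSH -66 -> [21, -66]
6. DUP -> [21, -66, -66]

[21, -66, -66]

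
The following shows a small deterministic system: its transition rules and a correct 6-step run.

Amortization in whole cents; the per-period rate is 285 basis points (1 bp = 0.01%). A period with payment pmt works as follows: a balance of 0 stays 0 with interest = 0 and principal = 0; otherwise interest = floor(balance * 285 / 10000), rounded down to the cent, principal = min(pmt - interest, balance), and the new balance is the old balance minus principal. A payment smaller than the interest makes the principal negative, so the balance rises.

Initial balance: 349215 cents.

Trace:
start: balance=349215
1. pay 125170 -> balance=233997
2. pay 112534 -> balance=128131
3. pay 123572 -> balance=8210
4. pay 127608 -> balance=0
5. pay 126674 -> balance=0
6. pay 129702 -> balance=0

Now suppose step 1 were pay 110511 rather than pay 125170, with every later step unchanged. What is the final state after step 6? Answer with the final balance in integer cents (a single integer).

(re-executing from step 1 with the substitution; state before step 1: balance=349215)
1. pay 110511 -> balance=248656
2. pay 112534 -> balance=143208
3. pay 123572 -> balance=23717
4. pay 127608 -> balance=0
5. pay 126674 -> balance=0
6. pay 129702 -> balance=0

0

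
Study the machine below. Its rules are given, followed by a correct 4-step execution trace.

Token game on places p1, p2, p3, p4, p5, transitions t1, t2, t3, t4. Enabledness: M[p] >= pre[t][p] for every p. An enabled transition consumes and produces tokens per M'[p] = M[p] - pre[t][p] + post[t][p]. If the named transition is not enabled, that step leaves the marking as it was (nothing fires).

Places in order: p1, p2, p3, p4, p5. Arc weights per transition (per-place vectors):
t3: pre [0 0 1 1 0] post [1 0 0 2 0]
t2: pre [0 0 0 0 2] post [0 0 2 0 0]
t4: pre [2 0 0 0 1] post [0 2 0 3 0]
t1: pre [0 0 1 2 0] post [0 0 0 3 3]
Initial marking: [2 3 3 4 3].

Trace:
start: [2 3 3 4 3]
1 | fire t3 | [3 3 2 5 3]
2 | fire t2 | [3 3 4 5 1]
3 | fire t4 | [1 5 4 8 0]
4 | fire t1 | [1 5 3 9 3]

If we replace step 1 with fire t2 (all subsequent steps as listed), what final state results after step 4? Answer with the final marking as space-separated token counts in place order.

0 5 4 8 3

(re-executing from step 1 with the substitution; state before step 1: [2 3 3 4 3])
1 | fire t2 | [2 3 5 4 1]
2 | fire t2 | [2 3 5 4 1]
3 | fire t4 | [0 5 5 7 0]
4 | fire t1 | [0 5 4 8 3]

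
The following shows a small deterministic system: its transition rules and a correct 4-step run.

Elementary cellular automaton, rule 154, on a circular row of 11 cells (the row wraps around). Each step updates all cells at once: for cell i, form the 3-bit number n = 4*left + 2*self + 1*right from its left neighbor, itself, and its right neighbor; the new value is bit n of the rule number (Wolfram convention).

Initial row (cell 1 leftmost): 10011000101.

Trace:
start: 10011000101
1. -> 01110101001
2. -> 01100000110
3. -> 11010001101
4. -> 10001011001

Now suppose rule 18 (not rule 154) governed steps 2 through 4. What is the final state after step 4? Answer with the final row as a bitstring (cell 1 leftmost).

10000010110

(re-executing steps 2..4 under rule 18; state before step 2: 01110101001)
2. -> 00000000110
3. -> 00000001001
4. -> 10000010110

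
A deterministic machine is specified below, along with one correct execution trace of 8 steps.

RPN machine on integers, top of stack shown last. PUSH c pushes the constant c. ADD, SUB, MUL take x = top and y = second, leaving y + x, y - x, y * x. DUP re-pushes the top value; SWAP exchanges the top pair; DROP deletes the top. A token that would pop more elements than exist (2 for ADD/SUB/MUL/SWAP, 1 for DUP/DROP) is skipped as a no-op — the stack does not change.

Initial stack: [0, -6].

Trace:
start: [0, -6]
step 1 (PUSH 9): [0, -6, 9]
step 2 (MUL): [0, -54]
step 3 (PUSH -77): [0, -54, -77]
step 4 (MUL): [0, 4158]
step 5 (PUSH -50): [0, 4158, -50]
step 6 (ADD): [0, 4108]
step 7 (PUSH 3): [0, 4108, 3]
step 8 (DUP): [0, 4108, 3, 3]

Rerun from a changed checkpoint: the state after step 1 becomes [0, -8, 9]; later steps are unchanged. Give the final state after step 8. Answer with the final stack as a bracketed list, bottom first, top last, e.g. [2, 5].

[0, 5494, 3, 3]

state after step 1 := [0, -8, 9]
step 2 (MUL): [0, -72]
step 3 (PUSH -77): [0, -72, -77]
step 4 (MUL): [0, 5544]
step 5 (PUSH -50): [0, 5544, -50]
step 6 (ADD): [0, 5494]
step 7 (PUSH 3): [0, 5494, 3]
step 8 (DUP): [0, 5494, 3, 3]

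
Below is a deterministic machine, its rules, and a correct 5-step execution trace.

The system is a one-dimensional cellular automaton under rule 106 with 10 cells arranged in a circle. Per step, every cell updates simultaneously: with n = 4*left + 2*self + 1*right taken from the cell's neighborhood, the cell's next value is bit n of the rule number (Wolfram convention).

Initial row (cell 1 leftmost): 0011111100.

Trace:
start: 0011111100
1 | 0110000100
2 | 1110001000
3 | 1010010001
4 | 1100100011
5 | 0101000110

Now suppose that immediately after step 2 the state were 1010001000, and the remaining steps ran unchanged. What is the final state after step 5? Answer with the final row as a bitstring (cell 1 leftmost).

state after step 2 := 1010001000
3 | 0100010001
4 | 1000100010
5 | 0001000101

0001000101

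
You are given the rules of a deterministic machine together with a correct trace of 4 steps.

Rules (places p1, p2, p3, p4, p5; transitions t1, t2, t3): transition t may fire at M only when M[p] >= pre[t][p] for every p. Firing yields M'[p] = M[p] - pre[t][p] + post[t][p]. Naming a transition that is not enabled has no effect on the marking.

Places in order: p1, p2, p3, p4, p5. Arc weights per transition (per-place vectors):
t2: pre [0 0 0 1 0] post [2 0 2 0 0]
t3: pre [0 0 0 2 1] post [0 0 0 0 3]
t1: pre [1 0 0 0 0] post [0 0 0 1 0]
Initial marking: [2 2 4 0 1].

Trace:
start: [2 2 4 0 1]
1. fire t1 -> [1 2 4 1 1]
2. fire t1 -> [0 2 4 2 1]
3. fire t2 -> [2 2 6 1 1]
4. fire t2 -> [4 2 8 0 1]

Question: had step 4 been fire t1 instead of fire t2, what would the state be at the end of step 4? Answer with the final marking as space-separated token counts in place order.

(re-executing from step 4 with the substitution; state before step 4: [2 2 6 1 1])
4. fire t1 -> [1 2 6 2 1]

1 2 6 2 1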